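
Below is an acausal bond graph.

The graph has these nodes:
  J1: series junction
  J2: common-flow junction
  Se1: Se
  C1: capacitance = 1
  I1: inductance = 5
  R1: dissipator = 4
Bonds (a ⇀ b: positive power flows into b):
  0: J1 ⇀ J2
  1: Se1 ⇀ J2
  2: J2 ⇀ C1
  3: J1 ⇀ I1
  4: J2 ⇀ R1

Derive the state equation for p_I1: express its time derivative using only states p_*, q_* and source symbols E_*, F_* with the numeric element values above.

dp_I1/dt = E_Se1 - 4*p_I1/5 - q_C1

bond 1 |J2  (source Se1 imposes e)
bond 2 |J2  (C1 integral (e out))
bond 3 |I1  (prefer integral on I1)
bond 0 |J1  (J1: bond 3 brought flow, rest push out)
bond 4 |J2  (J2 flow already set via bond 0)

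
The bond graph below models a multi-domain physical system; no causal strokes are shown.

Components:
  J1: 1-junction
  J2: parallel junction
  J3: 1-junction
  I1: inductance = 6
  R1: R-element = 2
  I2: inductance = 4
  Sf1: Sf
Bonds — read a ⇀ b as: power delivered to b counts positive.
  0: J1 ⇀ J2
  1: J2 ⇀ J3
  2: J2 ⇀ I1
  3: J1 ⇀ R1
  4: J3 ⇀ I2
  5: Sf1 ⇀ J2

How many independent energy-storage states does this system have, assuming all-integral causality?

β5 stroke at Sf1  (Sf1 (Sf) sets flow on bond)
β2 stroke at I1  (prefer integral on I1)
β4 stroke at I2  (prefer integral on I2)
β1 stroke at J3  (common-f at J3 fixed by 4)
β0 stroke at J2  (only one effort-in slot at J2)
β3 stroke at J1  (J1: bond 0 brought flow, rest push out)

2  (I1, I2 all integral)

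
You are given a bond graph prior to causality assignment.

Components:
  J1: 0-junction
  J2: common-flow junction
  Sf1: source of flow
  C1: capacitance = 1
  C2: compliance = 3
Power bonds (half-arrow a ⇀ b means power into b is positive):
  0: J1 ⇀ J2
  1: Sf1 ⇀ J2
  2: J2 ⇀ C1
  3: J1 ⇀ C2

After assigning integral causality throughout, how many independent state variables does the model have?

#1 |Sf1  (source Sf1 imposes f)
#0 |J2  (J2: bond 1 brought flow, rest push out)
#2 |J2  (J2: bond 1 brought flow, rest push out)
#3 |J1  (closing 0-jn rule on J1)

2  (C1, C2 all integral)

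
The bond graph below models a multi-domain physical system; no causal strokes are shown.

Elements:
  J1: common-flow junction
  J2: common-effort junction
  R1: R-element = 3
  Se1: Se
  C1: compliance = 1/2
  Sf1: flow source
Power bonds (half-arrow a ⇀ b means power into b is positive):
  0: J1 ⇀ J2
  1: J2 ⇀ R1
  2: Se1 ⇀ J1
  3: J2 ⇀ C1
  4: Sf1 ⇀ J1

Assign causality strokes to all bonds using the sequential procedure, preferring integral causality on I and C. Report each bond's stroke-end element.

#0 stroke at J1
#1 stroke at R1
#2 stroke at J1
#3 stroke at J2
#4 stroke at Sf1

#2 stroke at J1  (Se1: effort source, stroke at far end)
#4 stroke at Sf1  (Sf1: flow source, stroke at near end)
#0 stroke at J1  (J1 flow already set via bond 4)
#3 stroke at J2  (prefer integral on C1)
#1 stroke at R1  (J2: bond 3 brought effort, rest push out)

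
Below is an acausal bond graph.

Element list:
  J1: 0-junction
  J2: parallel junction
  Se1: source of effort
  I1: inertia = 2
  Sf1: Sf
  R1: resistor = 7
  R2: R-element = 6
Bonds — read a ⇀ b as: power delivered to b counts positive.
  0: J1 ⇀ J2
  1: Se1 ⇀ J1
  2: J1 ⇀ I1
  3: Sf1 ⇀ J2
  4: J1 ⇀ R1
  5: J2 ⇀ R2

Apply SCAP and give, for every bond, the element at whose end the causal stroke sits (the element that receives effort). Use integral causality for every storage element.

β1 stroke→J1  (Se1 fixes effort; stroke away)
β3 stroke→Sf1  (Sf1 (Sf) sets flow on bond)
β0 stroke→J2  (J1: bond 1 brought effort, rest push out)
β2 stroke→I1  (0-jn J1 has e-setter on 1)
β4 stroke→R1  (common-e at J1 fixed by 1)
β5 stroke→R2  (0-jn J2 has e-setter on 0)

bond 0 →J2
bond 1 →J1
bond 2 →I1
bond 3 →Sf1
bond 4 →R1
bond 5 →R2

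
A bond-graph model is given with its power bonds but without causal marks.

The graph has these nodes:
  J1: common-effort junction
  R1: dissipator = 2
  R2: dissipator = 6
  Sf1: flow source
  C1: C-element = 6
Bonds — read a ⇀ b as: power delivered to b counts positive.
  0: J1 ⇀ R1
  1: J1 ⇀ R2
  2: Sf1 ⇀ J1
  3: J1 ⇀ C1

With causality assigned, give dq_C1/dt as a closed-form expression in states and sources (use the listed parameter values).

#2 stroke at Sf1  (Sf1: flow source, stroke at near end)
#3 stroke at J1  (C1 outputs effort q/C1)
#0 stroke at R1  (J1: bond 3 brought effort, rest push out)
#1 stroke at R2  (J1 effort already set via bond 3)

dq_C1/dt = F_Sf1 - q_C1/9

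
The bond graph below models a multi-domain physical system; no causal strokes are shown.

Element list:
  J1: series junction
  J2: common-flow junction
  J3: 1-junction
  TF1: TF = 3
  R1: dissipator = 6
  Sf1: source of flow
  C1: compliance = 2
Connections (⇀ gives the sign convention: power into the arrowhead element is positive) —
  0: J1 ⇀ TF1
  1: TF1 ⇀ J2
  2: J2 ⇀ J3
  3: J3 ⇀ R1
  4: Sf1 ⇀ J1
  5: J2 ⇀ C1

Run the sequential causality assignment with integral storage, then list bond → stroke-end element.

bond 4 →Sf1  (Sf1: flow source, stroke at near end)
bond 0 →J1  (common-f at J1 fixed by 4)
bond 1 →TF1  (TF1 one-in-one-out from 0)
bond 2 →J2  (J2 flow already set via bond 1)
bond 5 →J2  (1-jn J2 has f-setter on 1)
bond 3 →J3  (J3 flow already set via bond 2)

bond 0 stroke at J1
bond 1 stroke at TF1
bond 2 stroke at J2
bond 3 stroke at J3
bond 4 stroke at Sf1
bond 5 stroke at J2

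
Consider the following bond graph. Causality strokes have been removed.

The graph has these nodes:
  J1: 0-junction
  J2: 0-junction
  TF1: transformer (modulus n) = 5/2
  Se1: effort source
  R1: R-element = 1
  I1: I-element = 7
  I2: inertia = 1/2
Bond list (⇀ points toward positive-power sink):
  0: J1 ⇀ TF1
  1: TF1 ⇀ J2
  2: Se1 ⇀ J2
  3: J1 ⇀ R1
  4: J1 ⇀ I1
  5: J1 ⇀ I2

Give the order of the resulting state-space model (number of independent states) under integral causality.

#2 |J2  (Se1 fixes effort; stroke away)
#1 |TF1  (J2 effort already set via bond 2)
#0 |J1  (TF1: transformer flips bond 1)
#3 |R1  (J1: bond 0 brought effort, rest push out)
#4 |I1  (J1: bond 0 brought effort, rest push out)
#5 |I2  (common-e at J1 fixed by 0)

2  (I1, I2 all integral)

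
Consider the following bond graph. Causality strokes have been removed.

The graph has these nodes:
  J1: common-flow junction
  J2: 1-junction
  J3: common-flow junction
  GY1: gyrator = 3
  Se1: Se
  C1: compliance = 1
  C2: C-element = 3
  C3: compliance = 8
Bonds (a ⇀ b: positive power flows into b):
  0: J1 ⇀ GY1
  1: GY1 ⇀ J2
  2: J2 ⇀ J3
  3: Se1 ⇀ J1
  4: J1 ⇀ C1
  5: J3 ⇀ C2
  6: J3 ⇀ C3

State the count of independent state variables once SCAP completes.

3  (C1, C2, C3 all integral)

β3 →J1  (Se1 fixes effort; stroke away)
β4 →J1  (C1 outputs effort q/C1)
β0 →GY1  (closing 1-jn rule on J1)
β1 →GY1  (GY GY1: same side as bond 0)
β2 →J2  (J2: bond 1 brought flow, rest push out)
β5 →J3  (J3: bond 2 brought flow, rest push out)
β6 →J3  (common-f at J3 fixed by 2)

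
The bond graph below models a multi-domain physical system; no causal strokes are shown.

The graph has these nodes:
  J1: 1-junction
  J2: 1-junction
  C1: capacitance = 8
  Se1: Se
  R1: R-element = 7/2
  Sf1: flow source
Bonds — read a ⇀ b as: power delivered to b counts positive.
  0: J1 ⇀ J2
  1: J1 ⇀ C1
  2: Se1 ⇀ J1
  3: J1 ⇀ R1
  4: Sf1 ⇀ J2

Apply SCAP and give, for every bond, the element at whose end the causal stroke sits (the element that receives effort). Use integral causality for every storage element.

β0 stroke→J2
β1 stroke→J1
β2 stroke→J1
β3 stroke→J1
β4 stroke→Sf1

bond 2 stroke→J1  (Se1 (Se) sets effort on bond)
bond 4 stroke→Sf1  (Sf1: flow source, stroke at near end)
bond 0 stroke→J2  (J2 flow already set via bond 4)
bond 1 stroke→J1  (J1: bond 0 brought flow, rest push out)
bond 3 stroke→J1  (J1 flow already set via bond 0)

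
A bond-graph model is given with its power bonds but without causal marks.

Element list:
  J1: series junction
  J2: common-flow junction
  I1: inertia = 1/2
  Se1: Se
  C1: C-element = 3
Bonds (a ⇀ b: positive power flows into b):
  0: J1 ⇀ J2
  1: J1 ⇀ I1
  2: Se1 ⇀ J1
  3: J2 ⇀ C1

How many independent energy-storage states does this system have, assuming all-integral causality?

2  (C1, I1 all integral)

b2 stroke→J1  (Se1 fixes effort; stroke away)
b1 stroke→I1  (I1 integral (f out))
b0 stroke→J1  (J1: bond 1 brought flow, rest push out)
b3 stroke→J2  (common-f at J2 fixed by 0)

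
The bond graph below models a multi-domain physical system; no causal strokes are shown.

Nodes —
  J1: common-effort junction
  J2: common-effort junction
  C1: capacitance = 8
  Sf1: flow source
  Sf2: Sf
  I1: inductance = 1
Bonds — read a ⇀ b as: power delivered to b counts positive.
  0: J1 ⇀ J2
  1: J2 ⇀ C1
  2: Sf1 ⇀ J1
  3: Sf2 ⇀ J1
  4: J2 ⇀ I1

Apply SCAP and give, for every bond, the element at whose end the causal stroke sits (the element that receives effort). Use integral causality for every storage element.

β2 stroke at Sf1  (Sf1 (Sf) sets flow on bond)
β3 stroke at Sf2  (Sf2 (Sf) sets flow on bond)
β0 stroke at J1  (only one effort-in slot at J1)
β1 stroke at J2  (C1: C, integral causality)
β4 stroke at I1  (J2: bond 1 brought effort, rest push out)

#0 stroke at J1
#1 stroke at J2
#2 stroke at Sf1
#3 stroke at Sf2
#4 stroke at I1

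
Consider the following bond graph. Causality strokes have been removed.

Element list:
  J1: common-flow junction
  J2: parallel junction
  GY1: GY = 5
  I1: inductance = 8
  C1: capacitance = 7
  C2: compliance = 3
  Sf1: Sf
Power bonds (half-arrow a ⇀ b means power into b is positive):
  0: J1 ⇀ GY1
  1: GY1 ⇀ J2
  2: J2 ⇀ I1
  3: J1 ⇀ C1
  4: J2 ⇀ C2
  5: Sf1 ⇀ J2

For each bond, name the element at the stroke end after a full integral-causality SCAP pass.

β5 stroke→Sf1  (Sf1 (Sf) sets flow on bond)
β2 stroke→I1  (I1: I, integral causality)
β3 stroke→J1  (C1: C, integral causality)
β0 stroke→GY1  (J1 needs exactly one f-in)
β1 stroke→GY1  (GY1: gyrator matches bond 0)
β4 stroke→J2  (closing 0-jn rule on J2)

b0 stroke at GY1
b1 stroke at GY1
b2 stroke at I1
b3 stroke at J1
b4 stroke at J2
b5 stroke at Sf1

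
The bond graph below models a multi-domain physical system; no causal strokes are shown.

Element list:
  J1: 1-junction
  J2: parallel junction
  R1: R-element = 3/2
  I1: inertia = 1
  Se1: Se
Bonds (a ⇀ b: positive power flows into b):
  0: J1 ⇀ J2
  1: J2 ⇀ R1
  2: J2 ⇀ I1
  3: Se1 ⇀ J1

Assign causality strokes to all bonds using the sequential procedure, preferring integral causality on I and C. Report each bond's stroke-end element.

β0 stroke→J2
β1 stroke→R1
β2 stroke→I1
β3 stroke→J1

b3 |J1  (Se1: effort source, stroke at far end)
b0 |J2  (J1: last free bond brings flow in)
b1 |R1  (J2: bond 0 brought effort, rest push out)
b2 |I1  (J2 effort already set via bond 0)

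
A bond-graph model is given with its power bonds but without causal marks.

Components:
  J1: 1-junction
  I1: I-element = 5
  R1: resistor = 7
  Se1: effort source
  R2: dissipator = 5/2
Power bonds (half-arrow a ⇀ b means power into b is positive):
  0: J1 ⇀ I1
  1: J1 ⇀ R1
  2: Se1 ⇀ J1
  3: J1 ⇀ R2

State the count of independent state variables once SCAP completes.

1  (I1 all integral)

#2 →J1  (Se1: effort source, stroke at far end)
#0 →I1  (prefer integral on I1)
#1 →J1  (J1: bond 0 brought flow, rest push out)
#3 →J1  (J1 flow already set via bond 0)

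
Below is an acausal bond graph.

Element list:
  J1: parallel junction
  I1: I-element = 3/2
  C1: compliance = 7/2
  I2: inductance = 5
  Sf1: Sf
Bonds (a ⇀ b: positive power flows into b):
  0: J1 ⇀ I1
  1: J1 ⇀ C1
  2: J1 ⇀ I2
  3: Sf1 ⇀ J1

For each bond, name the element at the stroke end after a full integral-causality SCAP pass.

b0 stroke→I1
b1 stroke→J1
b2 stroke→I2
b3 stroke→Sf1

#3 stroke→Sf1  (source Sf1 imposes f)
#0 stroke→I1  (I1 integral (f out))
#1 stroke→J1  (C1: C, integral causality)
#2 stroke→I2  (J1 effort already set via bond 1)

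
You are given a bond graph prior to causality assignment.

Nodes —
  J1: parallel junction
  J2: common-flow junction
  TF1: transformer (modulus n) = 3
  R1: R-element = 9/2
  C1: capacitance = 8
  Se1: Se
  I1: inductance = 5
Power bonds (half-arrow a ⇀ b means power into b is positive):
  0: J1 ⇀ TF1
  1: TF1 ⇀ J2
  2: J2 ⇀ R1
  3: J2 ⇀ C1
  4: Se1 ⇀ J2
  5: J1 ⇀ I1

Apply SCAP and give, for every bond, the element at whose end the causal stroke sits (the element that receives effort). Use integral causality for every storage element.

#4 |J2  (Se1: effort source, stroke at far end)
#3 |J2  (C1 integral (e out))
#5 |I1  (I1 integral (f out))
#0 |J1  (J1: last free bond brings effort in)
#1 |TF1  (TF TF1: opposite of bond 0)
#2 |J2  (J2 flow already set via bond 1)

β0 |J1
β1 |TF1
β2 |J2
β3 |J2
β4 |J2
β5 |I1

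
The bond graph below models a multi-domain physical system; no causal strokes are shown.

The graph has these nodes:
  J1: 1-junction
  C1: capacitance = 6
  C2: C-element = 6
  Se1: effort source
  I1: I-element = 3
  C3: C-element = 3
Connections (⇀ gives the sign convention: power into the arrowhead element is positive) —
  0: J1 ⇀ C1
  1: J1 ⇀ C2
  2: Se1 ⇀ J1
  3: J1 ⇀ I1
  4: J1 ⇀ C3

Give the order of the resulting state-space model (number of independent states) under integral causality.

bond 2 stroke at J1  (Se1 fixes effort; stroke away)
bond 0 stroke at J1  (prefer integral on C1)
bond 1 stroke at J1  (C2 integral (e out))
bond 3 stroke at I1  (I1 outputs flow p/I1)
bond 4 stroke at J1  (common-f at J1 fixed by 3)

4  (C1, C2, C3, I1 all integral)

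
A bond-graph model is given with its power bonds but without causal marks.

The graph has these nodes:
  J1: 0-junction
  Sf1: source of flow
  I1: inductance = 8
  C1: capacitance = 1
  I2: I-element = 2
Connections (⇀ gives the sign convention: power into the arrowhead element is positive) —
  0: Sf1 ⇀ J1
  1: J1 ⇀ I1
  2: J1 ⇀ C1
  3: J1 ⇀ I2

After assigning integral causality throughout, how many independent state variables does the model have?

β0 stroke→Sf1  (Sf1 (Sf) sets flow on bond)
β1 stroke→I1  (I1: I, integral causality)
β2 stroke→J1  (prefer integral on C1)
β3 stroke→I2  (0-jn J1 has e-setter on 2)

3  (C1, I1, I2 all integral)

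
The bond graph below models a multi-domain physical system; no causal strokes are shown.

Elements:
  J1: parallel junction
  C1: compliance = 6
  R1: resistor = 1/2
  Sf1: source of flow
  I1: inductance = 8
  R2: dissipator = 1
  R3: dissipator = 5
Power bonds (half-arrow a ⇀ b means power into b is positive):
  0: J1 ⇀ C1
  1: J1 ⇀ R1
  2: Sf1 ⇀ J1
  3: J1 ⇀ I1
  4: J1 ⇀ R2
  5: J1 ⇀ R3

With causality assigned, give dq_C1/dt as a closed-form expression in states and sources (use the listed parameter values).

bond 2 →Sf1  (Sf1: flow source, stroke at near end)
bond 0 →J1  (C1: C, integral causality)
bond 1 →R1  (J1 effort already set via bond 0)
bond 3 →I1  (0-jn J1 has e-setter on 0)
bond 4 →R2  (J1: bond 0 brought effort, rest push out)
bond 5 →R3  (J1 effort already set via bond 0)

dq_C1/dt = F_Sf1 - p_I1/8 - 8*q_C1/15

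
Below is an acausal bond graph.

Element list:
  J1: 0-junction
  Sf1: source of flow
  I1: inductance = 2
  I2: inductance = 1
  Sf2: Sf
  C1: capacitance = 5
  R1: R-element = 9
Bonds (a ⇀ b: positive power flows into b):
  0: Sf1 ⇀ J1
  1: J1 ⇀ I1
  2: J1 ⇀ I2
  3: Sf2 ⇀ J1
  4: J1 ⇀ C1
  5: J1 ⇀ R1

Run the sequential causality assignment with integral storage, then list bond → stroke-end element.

#0 stroke→Sf1  (source Sf1 imposes f)
#3 stroke→Sf2  (Sf2 fixes flow; stroke at Sf2)
#1 stroke→I1  (prefer integral on I1)
#2 stroke→I2  (I2 integral (f out))
#4 stroke→J1  (C1 outputs effort q/C1)
#5 stroke→R1  (J1: bond 4 brought effort, rest push out)

#0 stroke→Sf1
#1 stroke→I1
#2 stroke→I2
#3 stroke→Sf2
#4 stroke→J1
#5 stroke→R1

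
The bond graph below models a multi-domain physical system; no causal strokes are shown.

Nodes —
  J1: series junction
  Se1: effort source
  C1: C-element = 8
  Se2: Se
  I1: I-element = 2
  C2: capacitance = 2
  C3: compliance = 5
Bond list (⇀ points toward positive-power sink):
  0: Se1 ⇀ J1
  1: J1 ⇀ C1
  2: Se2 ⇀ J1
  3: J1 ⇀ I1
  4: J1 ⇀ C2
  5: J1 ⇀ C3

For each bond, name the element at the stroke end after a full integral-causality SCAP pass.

bond 0 |J1
bond 1 |J1
bond 2 |J1
bond 3 |I1
bond 4 |J1
bond 5 |J1

b0 stroke→J1  (Se1 (Se) sets effort on bond)
b2 stroke→J1  (source Se2 imposes e)
b1 stroke→J1  (prefer integral on C1)
b3 stroke→I1  (I1 integral (f out))
b4 stroke→J1  (common-f at J1 fixed by 3)
b5 stroke→J1  (1-jn J1 has f-setter on 3)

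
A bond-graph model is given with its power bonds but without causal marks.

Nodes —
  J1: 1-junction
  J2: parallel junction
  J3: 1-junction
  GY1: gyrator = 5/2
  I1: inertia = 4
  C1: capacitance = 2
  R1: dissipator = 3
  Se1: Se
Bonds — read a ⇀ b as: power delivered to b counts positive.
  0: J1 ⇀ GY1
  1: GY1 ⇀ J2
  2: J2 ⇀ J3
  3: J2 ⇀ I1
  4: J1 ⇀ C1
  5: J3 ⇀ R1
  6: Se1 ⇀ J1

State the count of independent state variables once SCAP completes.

b6 stroke→J1  (source Se1 imposes e)
b3 stroke→I1  (I1 integral (f out))
b4 stroke→J1  (C1: C, integral causality)
b0 stroke→GY1  (only one flow-in slot at J1)
b1 stroke→GY1  (GY1 both-in/both-out from 0)
b2 stroke→J2  (J2 needs exactly one e-in)
b5 stroke→J3  (1-jn J3 has f-setter on 2)

2  (C1, I1 all integral)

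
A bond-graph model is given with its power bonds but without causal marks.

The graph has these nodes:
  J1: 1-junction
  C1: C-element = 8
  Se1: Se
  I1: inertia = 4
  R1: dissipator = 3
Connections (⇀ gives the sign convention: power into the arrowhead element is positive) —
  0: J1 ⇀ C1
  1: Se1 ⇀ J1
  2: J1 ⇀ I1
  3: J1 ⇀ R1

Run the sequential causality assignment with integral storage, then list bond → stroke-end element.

b1 stroke→J1  (Se1 fixes effort; stroke away)
b0 stroke→J1  (C1 outputs effort q/C1)
b2 stroke→I1  (I1 integral (f out))
b3 stroke→J1  (J1: bond 2 brought flow, rest push out)

β0 →J1
β1 →J1
β2 →I1
β3 →J1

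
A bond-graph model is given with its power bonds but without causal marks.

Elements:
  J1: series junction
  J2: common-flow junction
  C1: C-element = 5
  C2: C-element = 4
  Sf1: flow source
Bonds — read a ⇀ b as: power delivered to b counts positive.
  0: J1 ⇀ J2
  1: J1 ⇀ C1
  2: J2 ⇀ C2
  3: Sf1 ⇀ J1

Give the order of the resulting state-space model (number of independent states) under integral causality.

2  (C1, C2 all integral)

b3 →Sf1  (Sf1 (Sf) sets flow on bond)
b0 →J1  (J1: bond 3 brought flow, rest push out)
b1 →J1  (1-jn J1 has f-setter on 3)
b2 →J2  (1-jn J2 has f-setter on 0)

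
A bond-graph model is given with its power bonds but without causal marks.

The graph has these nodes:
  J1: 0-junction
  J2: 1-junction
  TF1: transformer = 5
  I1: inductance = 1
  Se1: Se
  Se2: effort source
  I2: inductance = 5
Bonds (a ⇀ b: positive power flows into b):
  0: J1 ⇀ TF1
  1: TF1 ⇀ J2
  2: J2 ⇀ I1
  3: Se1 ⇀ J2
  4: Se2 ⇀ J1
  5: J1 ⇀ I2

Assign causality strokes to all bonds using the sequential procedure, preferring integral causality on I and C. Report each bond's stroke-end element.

#0 |TF1
#1 |J2
#2 |I1
#3 |J2
#4 |J1
#5 |I2

#3 →J2  (Se1 fixes effort; stroke away)
#4 →J1  (Se2 fixes effort; stroke away)
#0 →TF1  (J1: bond 4 brought effort, rest push out)
#5 →I2  (common-e at J1 fixed by 4)
#1 →J2  (TF1 one-in-one-out from 0)
#2 →I1  (closing 1-jn rule on J2)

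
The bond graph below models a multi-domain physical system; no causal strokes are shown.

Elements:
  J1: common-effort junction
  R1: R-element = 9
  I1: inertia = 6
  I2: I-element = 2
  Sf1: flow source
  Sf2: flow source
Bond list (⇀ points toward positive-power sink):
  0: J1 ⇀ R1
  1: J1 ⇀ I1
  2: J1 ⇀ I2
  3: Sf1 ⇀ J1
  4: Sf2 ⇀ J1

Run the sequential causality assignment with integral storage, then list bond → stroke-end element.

bond 0 stroke→J1
bond 1 stroke→I1
bond 2 stroke→I2
bond 3 stroke→Sf1
bond 4 stroke→Sf2

#3 stroke→Sf1  (Sf1 (Sf) sets flow on bond)
#4 stroke→Sf2  (Sf2 (Sf) sets flow on bond)
#1 stroke→I1  (I1: I, integral causality)
#2 stroke→I2  (I2 integral (f out))
#0 stroke→J1  (J1: last free bond brings effort in)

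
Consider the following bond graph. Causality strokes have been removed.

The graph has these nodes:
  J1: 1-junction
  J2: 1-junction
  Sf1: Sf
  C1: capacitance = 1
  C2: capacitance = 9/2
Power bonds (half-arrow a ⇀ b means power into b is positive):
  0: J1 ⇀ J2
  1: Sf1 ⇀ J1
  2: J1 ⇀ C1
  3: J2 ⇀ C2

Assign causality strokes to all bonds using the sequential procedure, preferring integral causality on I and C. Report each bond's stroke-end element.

β1 →Sf1  (source Sf1 imposes f)
β0 →J1  (J1 flow already set via bond 1)
β2 →J1  (J1: bond 1 brought flow, rest push out)
β3 →J2  (1-jn J2 has f-setter on 0)

β0 stroke→J1
β1 stroke→Sf1
β2 stroke→J1
β3 stroke→J2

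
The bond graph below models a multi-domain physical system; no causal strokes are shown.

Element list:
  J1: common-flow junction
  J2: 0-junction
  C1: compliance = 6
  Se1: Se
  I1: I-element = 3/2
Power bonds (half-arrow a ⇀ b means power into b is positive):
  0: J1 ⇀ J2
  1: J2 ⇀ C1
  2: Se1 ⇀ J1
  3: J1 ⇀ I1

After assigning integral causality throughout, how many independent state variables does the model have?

#2 stroke at J1  (Se1 fixes effort; stroke away)
#1 stroke at J2  (C1 outputs effort q/C1)
#0 stroke at J1  (J2 effort already set via bond 1)
#3 stroke at I1  (only one flow-in slot at J1)

2  (C1, I1 all integral)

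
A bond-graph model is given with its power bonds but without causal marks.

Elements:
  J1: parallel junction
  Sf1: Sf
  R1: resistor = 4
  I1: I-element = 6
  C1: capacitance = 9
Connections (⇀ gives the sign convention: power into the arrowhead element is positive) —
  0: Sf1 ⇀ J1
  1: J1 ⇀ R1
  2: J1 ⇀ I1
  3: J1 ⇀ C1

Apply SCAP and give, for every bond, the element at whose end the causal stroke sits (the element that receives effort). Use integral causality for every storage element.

b0 →Sf1
b1 →R1
b2 →I1
b3 →J1

β0 |Sf1  (Sf1 fixes flow; stroke at Sf1)
β2 |I1  (prefer integral on I1)
β3 |J1  (C1 integral (e out))
β1 |R1  (0-jn J1 has e-setter on 3)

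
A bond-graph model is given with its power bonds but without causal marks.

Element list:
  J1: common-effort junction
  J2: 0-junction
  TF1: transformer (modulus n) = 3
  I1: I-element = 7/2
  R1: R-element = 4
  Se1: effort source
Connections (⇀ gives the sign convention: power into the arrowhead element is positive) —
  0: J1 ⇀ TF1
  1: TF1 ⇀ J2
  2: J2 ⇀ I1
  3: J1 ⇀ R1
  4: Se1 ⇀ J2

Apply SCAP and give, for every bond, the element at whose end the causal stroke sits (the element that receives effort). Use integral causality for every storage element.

bond 4 |J2  (source Se1 imposes e)
bond 1 |TF1  (common-e at J2 fixed by 4)
bond 2 |I1  (common-e at J2 fixed by 4)
bond 0 |J1  (TF1: transformer flips bond 1)
bond 3 |R1  (J1 effort already set via bond 0)

bond 0 stroke at J1
bond 1 stroke at TF1
bond 2 stroke at I1
bond 3 stroke at R1
bond 4 stroke at J2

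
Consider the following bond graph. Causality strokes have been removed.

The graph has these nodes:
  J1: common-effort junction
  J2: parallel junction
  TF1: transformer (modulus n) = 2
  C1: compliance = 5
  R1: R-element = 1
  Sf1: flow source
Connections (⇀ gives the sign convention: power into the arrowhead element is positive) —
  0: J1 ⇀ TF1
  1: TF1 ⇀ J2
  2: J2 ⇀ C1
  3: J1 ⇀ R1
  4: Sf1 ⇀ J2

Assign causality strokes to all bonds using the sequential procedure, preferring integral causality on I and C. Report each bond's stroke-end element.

β0 |J1
β1 |TF1
β2 |J2
β3 |R1
β4 |Sf1

bond 4 →Sf1  (Sf1 (Sf) sets flow on bond)
bond 2 →J2  (C1 outputs effort q/C1)
bond 1 →TF1  (J2 effort already set via bond 2)
bond 0 →J1  (TF1: transformer flips bond 1)
bond 3 →R1  (J1 effort already set via bond 0)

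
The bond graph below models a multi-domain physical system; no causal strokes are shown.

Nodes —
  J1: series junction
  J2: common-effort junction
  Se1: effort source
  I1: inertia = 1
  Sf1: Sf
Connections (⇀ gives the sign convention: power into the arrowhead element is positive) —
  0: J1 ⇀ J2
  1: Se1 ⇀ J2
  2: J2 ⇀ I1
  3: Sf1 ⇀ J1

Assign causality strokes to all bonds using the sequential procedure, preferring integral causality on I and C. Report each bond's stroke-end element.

b0 stroke→J1
b1 stroke→J2
b2 stroke→I1
b3 stroke→Sf1

β1 stroke at J2  (Se1: effort source, stroke at far end)
β3 stroke at Sf1  (source Sf1 imposes f)
β0 stroke at J1  (J1: bond 3 brought flow, rest push out)
β2 stroke at I1  (0-jn J2 has e-setter on 1)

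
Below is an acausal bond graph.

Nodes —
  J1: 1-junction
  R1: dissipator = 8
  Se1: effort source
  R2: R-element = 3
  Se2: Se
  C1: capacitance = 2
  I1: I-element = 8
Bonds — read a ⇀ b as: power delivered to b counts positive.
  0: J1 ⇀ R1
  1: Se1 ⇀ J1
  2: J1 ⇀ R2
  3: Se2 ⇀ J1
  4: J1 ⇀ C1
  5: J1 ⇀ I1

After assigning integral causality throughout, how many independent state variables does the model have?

2  (C1, I1 all integral)

b1 |J1  (Se1 fixes effort; stroke away)
b3 |J1  (source Se2 imposes e)
b4 |J1  (C1 outputs effort q/C1)
b5 |I1  (I1 outputs flow p/I1)
b0 |J1  (1-jn J1 has f-setter on 5)
b2 |J1  (J1 flow already set via bond 5)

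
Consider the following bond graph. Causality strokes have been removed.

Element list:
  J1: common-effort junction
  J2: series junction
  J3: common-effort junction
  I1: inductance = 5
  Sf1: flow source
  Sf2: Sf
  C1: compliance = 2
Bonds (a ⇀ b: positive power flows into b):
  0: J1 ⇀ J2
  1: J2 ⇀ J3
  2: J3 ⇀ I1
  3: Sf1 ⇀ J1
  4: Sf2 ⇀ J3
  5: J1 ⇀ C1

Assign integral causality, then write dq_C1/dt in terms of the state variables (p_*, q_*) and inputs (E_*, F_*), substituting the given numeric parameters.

dq_C1/dt = F_Sf1 + F_Sf2 - p_I1/5

b3 |Sf1  (Sf1: flow source, stroke at near end)
b4 |Sf2  (source Sf2 imposes f)
b2 |I1  (prefer integral on I1)
b1 |J3  (closing 0-jn rule on J3)
b0 |J2  (J2 flow already set via bond 1)
b5 |J1  (only one effort-in slot at J1)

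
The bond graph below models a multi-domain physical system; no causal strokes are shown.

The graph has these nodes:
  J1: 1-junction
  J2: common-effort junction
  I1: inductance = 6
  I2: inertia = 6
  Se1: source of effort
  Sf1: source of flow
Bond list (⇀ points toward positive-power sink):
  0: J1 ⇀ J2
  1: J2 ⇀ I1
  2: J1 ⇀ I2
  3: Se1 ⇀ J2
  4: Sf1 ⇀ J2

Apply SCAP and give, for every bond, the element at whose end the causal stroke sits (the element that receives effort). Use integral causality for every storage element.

b0 stroke→J1
b1 stroke→I1
b2 stroke→I2
b3 stroke→J2
b4 stroke→Sf1

#3 stroke at J2  (Se1: effort source, stroke at far end)
#4 stroke at Sf1  (Sf1: flow source, stroke at near end)
#0 stroke at J1  (J2 effort already set via bond 3)
#1 stroke at I1  (0-jn J2 has e-setter on 3)
#2 stroke at I2  (J1: last free bond brings flow in)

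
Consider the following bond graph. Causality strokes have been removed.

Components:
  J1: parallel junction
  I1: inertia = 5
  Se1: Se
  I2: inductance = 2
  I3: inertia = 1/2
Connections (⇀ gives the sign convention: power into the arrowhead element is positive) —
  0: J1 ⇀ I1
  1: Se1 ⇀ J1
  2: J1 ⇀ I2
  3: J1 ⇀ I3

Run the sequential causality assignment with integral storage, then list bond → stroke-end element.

b1 stroke at J1  (Se1 fixes effort; stroke away)
b0 stroke at I1  (J1: bond 1 brought effort, rest push out)
b2 stroke at I2  (common-e at J1 fixed by 1)
b3 stroke at I3  (J1: bond 1 brought effort, rest push out)

bond 0 →I1
bond 1 →J1
bond 2 →I2
bond 3 →I3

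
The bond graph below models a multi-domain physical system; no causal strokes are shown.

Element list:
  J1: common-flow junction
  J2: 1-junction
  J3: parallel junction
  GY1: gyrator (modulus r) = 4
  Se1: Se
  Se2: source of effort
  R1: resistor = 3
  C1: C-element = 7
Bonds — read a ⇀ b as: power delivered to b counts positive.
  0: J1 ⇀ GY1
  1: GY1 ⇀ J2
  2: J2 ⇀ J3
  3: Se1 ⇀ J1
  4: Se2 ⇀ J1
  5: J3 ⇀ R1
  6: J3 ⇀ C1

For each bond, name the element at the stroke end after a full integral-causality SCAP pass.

bond 0 stroke→GY1
bond 1 stroke→GY1
bond 2 stroke→J2
bond 3 stroke→J1
bond 4 stroke→J1
bond 5 stroke→R1
bond 6 stroke→J3

bond 3 |J1  (Se1: effort source, stroke at far end)
bond 4 |J1  (Se2: effort source, stroke at far end)
bond 0 |GY1  (only one flow-in slot at J1)
bond 1 |GY1  (GY1: gyrator matches bond 0)
bond 2 |J2  (common-f at J2 fixed by 1)
bond 6 |J3  (C1: C, integral causality)
bond 5 |R1  (common-e at J3 fixed by 6)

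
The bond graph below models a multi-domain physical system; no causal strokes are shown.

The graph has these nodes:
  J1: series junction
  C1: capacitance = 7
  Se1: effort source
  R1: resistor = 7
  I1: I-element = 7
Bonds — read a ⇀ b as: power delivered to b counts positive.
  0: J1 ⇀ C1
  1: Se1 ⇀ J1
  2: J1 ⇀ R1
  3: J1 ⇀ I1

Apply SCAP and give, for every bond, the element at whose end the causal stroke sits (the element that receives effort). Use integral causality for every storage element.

bond 1 stroke→J1  (source Se1 imposes e)
bond 0 stroke→J1  (C1 integral (e out))
bond 3 stroke→I1  (I1: I, integral causality)
bond 2 stroke→J1  (common-f at J1 fixed by 3)

bond 0 →J1
bond 1 →J1
bond 2 →J1
bond 3 →I1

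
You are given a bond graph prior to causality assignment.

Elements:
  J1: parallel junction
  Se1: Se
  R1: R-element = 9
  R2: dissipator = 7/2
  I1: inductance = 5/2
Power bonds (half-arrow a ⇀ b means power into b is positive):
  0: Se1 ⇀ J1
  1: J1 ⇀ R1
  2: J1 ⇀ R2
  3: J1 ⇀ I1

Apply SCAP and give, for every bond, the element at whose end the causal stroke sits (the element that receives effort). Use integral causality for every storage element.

#0 |J1  (Se1 (Se) sets effort on bond)
#1 |R1  (common-e at J1 fixed by 0)
#2 |R2  (common-e at J1 fixed by 0)
#3 |I1  (J1 effort already set via bond 0)

b0 stroke at J1
b1 stroke at R1
b2 stroke at R2
b3 stroke at I1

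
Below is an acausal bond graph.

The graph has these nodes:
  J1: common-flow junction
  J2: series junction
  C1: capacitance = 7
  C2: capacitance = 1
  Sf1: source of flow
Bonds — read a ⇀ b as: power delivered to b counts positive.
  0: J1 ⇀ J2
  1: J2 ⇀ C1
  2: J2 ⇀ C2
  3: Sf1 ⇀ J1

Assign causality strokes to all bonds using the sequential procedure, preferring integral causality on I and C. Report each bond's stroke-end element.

bond 3 |Sf1  (Sf1 fixes flow; stroke at Sf1)
bond 0 |J1  (1-jn J1 has f-setter on 3)
bond 1 |J2  (J2 flow already set via bond 0)
bond 2 |J2  (common-f at J2 fixed by 0)

b0 |J1
b1 |J2
b2 |J2
b3 |Sf1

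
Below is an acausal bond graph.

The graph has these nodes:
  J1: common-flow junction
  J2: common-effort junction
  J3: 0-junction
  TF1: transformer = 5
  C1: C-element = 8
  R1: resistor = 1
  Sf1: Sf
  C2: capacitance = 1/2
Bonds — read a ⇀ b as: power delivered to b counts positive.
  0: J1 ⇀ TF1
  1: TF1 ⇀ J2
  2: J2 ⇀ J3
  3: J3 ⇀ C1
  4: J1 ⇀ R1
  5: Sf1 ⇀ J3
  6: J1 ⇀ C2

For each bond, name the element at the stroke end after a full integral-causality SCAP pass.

#5 stroke at Sf1  (Sf1 fixes flow; stroke at Sf1)
#3 stroke at J3  (C1: C, integral causality)
#2 stroke at J2  (J3 effort already set via bond 3)
#1 stroke at TF1  (0-jn J2 has e-setter on 2)
#0 stroke at J1  (through TF1, causality passes straight; one stroke at TF1)
#6 stroke at J1  (C2 outputs effort q/C2)
#4 stroke at R1  (J1: last free bond brings flow in)

#0 |J1
#1 |TF1
#2 |J2
#3 |J3
#4 |R1
#5 |Sf1
#6 |J1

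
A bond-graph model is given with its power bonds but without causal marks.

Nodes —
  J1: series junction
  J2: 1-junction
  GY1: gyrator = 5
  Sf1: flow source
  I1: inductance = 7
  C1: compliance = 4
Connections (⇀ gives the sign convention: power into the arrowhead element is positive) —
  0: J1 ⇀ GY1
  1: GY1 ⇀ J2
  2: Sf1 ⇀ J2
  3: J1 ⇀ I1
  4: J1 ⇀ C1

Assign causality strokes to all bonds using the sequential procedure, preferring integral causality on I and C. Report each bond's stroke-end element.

bond 2 →Sf1  (Sf1 fixes flow; stroke at Sf1)
bond 1 →J2  (1-jn J2 has f-setter on 2)
bond 0 →J1  (GY GY1: same side as bond 1)
bond 3 →I1  (I1 outputs flow p/I1)
bond 4 →J1  (common-f at J1 fixed by 3)

β0 stroke→J1
β1 stroke→J2
β2 stroke→Sf1
β3 stroke→I1
β4 stroke→J1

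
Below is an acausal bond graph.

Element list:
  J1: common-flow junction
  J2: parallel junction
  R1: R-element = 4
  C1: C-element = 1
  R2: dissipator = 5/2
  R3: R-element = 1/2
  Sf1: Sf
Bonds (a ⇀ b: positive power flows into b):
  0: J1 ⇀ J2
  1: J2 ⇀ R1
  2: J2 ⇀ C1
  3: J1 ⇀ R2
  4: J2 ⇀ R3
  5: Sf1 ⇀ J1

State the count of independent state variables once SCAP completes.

1  (C1 all integral)

#5 stroke at Sf1  (Sf1 fixes flow; stroke at Sf1)
#0 stroke at J1  (J1 flow already set via bond 5)
#3 stroke at J1  (1-jn J1 has f-setter on 5)
#2 stroke at J2  (prefer integral on C1)
#1 stroke at R1  (0-jn J2 has e-setter on 2)
#4 stroke at R3  (common-e at J2 fixed by 2)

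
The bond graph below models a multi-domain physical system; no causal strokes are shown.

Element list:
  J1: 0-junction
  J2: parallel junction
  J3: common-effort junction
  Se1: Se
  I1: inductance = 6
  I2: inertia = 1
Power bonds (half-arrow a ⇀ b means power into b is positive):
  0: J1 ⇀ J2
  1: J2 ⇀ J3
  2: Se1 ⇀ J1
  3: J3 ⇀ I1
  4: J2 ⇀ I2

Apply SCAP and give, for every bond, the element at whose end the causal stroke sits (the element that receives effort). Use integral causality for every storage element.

bond 2 stroke at J1  (Se1: effort source, stroke at far end)
bond 0 stroke at J2  (J1: bond 2 brought effort, rest push out)
bond 1 stroke at J3  (common-e at J2 fixed by 0)
bond 4 stroke at I2  (0-jn J2 has e-setter on 0)
bond 3 stroke at I1  (common-e at J3 fixed by 1)

b0 stroke at J2
b1 stroke at J3
b2 stroke at J1
b3 stroke at I1
b4 stroke at I2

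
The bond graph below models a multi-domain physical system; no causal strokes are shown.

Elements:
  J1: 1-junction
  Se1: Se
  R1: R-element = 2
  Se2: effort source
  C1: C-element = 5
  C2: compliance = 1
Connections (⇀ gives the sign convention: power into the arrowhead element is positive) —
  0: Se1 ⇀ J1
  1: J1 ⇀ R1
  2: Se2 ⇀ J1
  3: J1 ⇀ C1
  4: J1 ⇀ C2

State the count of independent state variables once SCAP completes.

2  (C1, C2 all integral)

bond 0 →J1  (Se1 fixes effort; stroke away)
bond 2 →J1  (Se2 (Se) sets effort on bond)
bond 3 →J1  (C1 integral (e out))
bond 4 →J1  (C2 outputs effort q/C2)
bond 1 →R1  (J1: last free bond brings flow in)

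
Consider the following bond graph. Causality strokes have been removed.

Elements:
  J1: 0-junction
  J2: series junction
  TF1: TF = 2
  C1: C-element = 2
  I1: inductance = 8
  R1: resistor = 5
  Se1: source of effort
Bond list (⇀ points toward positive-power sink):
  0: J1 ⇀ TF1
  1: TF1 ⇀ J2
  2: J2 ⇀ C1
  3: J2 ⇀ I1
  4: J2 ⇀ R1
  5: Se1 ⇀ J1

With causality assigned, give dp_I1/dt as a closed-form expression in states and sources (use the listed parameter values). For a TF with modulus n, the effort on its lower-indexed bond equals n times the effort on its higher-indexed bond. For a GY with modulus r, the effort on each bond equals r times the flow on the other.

bond 5 stroke→J1  (Se1 fixes effort; stroke away)
bond 0 stroke→TF1  (J1 effort already set via bond 5)
bond 1 stroke→J2  (TF1 one-in-one-out from 0)
bond 2 stroke→J2  (C1 outputs effort q/C1)
bond 3 stroke→I1  (I1 integral (f out))
bond 4 stroke→J2  (common-f at J2 fixed by 3)

dp_I1/dt = E_Se1/2 - 5*p_I1/8 - q_C1/2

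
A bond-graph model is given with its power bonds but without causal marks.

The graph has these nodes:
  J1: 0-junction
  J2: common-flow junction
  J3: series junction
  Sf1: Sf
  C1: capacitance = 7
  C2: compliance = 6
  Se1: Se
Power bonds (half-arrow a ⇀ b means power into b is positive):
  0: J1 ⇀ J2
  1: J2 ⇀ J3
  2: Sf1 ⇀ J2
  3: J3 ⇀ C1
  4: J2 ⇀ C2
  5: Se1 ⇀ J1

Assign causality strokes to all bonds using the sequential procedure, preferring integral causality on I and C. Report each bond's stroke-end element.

β0 stroke at J2
β1 stroke at J2
β2 stroke at Sf1
β3 stroke at J3
β4 stroke at J2
β5 stroke at J1

bond 2 stroke at Sf1  (Sf1 fixes flow; stroke at Sf1)
bond 5 stroke at J1  (Se1 fixes effort; stroke away)
bond 0 stroke at J2  (J1 effort already set via bond 5)
bond 1 stroke at J2  (J2: bond 2 brought flow, rest push out)
bond 4 stroke at J2  (J2 flow already set via bond 2)
bond 3 stroke at J3  (J3 flow already set via bond 1)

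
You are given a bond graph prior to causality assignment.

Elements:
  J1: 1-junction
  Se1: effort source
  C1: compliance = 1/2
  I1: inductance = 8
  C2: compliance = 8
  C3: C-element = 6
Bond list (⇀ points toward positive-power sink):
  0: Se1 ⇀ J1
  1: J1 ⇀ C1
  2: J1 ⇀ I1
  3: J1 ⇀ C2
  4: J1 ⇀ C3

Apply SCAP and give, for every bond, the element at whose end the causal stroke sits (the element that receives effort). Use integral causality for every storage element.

b0 stroke→J1
b1 stroke→J1
b2 stroke→I1
b3 stroke→J1
b4 stroke→J1

bond 0 →J1  (source Se1 imposes e)
bond 1 →J1  (C1: C, integral causality)
bond 2 →I1  (I1: I, integral causality)
bond 3 →J1  (common-f at J1 fixed by 2)
bond 4 →J1  (J1 flow already set via bond 2)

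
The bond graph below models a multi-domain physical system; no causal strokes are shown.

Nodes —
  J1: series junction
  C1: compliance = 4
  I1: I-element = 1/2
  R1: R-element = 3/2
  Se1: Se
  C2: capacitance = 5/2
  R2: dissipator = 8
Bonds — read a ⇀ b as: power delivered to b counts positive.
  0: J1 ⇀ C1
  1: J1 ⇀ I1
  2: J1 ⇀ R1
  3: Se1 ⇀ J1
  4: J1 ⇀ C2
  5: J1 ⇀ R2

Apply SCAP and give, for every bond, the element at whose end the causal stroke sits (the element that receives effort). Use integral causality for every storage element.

bond 3 stroke at J1  (Se1: effort source, stroke at far end)
bond 0 stroke at J1  (C1: C, integral causality)
bond 1 stroke at I1  (I1 integral (f out))
bond 2 stroke at J1  (J1: bond 1 brought flow, rest push out)
bond 4 stroke at J1  (common-f at J1 fixed by 1)
bond 5 stroke at J1  (J1: bond 1 brought flow, rest push out)

β0 |J1
β1 |I1
β2 |J1
β3 |J1
β4 |J1
β5 |J1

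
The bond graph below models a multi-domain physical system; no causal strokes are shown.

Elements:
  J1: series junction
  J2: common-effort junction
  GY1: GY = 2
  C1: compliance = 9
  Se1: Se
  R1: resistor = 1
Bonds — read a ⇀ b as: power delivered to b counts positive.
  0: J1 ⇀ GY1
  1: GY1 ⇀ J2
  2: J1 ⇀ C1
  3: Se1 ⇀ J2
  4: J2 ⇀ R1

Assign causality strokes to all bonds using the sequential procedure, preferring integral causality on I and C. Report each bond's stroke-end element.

#0 |GY1
#1 |GY1
#2 |J1
#3 |J2
#4 |R1

bond 3 stroke at J2  (source Se1 imposes e)
bond 1 stroke at GY1  (0-jn J2 has e-setter on 3)
bond 4 stroke at R1  (common-e at J2 fixed by 3)
bond 0 stroke at GY1  (through GY1, causality inverts; strokes same side of GY1)
bond 2 stroke at J1  (J1: bond 0 brought flow, rest push out)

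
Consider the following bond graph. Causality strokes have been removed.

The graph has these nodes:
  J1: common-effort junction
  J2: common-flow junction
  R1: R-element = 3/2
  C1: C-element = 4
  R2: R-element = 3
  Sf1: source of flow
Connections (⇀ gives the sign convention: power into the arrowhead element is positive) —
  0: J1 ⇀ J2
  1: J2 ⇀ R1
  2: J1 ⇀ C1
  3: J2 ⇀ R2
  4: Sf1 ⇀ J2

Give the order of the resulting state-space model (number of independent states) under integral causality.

#4 stroke→Sf1  (Sf1 fixes flow; stroke at Sf1)
#0 stroke→J2  (1-jn J2 has f-setter on 4)
#1 stroke→J2  (J2: bond 4 brought flow, rest push out)
#3 stroke→J2  (J2 flow already set via bond 4)
#2 stroke→J1  (J1 needs exactly one e-in)

1  (C1 all integral)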